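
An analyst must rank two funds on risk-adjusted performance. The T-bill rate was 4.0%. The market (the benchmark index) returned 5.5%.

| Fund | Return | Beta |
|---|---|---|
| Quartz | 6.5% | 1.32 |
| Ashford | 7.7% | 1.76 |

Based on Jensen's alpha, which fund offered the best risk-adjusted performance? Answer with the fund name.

Ashford

Quartz: α = 6.5% − [4.0% + 1.32 × (5.5% − 4.0%)] = 0.520
Ashford: α = 7.7% − [4.0% + 1.76 × (5.5% − 4.0%)] = 1.060
Highest: Ashford (1.060).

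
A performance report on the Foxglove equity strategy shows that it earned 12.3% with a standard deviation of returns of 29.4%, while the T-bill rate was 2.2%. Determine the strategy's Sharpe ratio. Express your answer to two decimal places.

Sharpe = (Rp − Rf) / σp = (12.3% − 2.2%) / 29.4% = 10.10% / 29.4% = 0.3435

0.34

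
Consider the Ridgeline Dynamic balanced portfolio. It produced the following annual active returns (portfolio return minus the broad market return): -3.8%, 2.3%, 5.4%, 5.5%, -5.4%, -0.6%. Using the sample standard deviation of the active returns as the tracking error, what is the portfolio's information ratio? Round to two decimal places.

0.12

μ = (-3.8 + 2.3 + 5.4 + 5.5 − 5.4 − 0.6) / 6 = 3.40 / 6 = 0.5667%
Sample σ = √[Σ(r − μ)² / 5] = √[106.7333 / 5] = √21.3467 = 4.6202%
IR = μ / tracking error = 0.5667 / 4.6202 = 0.1227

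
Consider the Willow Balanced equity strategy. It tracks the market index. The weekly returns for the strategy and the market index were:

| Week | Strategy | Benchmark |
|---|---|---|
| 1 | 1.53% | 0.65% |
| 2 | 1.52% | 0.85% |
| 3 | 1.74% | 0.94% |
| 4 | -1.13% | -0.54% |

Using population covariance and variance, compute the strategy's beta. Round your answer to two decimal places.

1.97

r̄p = 0.9150%,  r̄m = 0.4750%
Cov = Σ(rp − r̄p)(rm − r̄m) / 4 = 0.6985
Var(rm) = Σ(rm − r̄m)² / 4 = 0.3544
β = Cov / Var = 0.6985 / 0.3544 = 1.9709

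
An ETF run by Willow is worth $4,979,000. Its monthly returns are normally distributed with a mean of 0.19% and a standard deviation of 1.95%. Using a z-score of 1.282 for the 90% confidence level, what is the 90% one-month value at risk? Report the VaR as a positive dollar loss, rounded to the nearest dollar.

Return at the 90% tail: μ − z·σ = 0.19% − 1.282 × 1.95% = 0.19 − 2.4999 = -2.3099%
VaR = −(-2.3099%) × $4,979,000 = 2.3099% × $4,979,000 = $115,010

$115,010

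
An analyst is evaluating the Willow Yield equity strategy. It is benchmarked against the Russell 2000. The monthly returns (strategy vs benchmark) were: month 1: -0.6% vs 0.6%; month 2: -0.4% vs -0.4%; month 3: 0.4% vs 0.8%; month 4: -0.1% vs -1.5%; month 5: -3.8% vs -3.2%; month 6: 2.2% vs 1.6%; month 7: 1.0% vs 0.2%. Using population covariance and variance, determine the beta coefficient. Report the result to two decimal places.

1.00

r̄p = -0.1857%,  r̄m = -0.2714%
Cov = Σ(rp − r̄p)(rm − r̄m) / 7 = 2.2567
Var(rm) = Σ(rm − r̄m)² / 7 = 2.2478
β = Cov / Var = 2.2567 / 2.2478 = 1.0040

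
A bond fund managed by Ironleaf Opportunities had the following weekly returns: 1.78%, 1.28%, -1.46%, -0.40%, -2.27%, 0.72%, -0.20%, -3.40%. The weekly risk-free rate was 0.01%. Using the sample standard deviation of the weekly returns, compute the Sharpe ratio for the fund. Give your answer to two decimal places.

-0.28

r̄ = (1.78 + 1.28 − 1.46 − 0.4 − 2.27 + 0.72 − 0.2 − 3.4) / 8 = -3.950 / 8 = -0.4938%
Sample std dev = √[22.4194 / 7] = 1.7896%
Sharpe = (r̄ − rf) / σ = (-0.4938 − 0.01) / 1.7896 = -0.5038 / 1.7896 = -0.2815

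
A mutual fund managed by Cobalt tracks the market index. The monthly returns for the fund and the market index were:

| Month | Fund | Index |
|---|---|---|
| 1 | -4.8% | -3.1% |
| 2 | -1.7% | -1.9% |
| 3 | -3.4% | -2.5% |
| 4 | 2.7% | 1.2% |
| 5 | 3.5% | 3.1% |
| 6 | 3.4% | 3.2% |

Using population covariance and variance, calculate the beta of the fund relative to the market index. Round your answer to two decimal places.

r̄p = -0.0500%,  r̄m = 0.0000%
Cov = Σ(rp − r̄p)(rm − r̄m) / 6 = 8.5967
Var(rm) = Σ(rm − r̄m)² / 6 = 6.7933
β = Cov / Var = 8.5967 / 6.7933 = 1.2655

1.27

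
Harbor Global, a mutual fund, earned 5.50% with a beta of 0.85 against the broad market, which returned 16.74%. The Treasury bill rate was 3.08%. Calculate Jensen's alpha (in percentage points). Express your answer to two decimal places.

CAPM expected return = Rf + β(Rm − Rf) = 3.08% + 0.85 × (16.74% − 3.08%) = 3.08 + 0.85 × 13.66 = 14.6910%
Jensen's α = Rp − E[R] = 5.50% − 14.6910% = -9.1910

-9.19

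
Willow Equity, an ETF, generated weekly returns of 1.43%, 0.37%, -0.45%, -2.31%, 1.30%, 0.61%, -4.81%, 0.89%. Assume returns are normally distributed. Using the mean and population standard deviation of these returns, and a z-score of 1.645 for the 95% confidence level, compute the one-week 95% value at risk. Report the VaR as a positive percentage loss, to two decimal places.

r̄ = (1.43 + 0.37 − 0.45 − 2.31 + 1.3 + 0.61 − 4.81 + 0.89) / 8 = -0.3713%
Population std dev = √[32.6081 / 8] = 2.0189%
VaR = −(r̄ − z·σ) = −(-0.3713 − 1.645 × 2.0189) = −(-3.6924) = 3.6924%

3.69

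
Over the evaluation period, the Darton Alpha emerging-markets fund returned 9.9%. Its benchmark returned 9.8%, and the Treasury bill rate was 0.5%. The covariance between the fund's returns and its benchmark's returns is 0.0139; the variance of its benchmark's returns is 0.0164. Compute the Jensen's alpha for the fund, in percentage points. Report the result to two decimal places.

1.52

β = Cov / Var = 0.0139 / 0.0164 = 0.8476
E[R] = Rf + β(Rm − Rf) = 0.5% + 0.8476 × (9.8% − 0.5%) = 8.3827%
α = Rp − E[R] = 9.9% − 8.3827% = 1.5173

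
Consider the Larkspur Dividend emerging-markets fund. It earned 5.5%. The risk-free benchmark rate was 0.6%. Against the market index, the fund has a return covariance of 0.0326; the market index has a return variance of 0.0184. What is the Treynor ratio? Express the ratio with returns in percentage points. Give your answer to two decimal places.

β = Cov / Var = 0.0326 / 0.0184 = 1.7717
Treynor = (Rp − Rf) / β = (5.5% − 0.6%) / 1.7717 = 4.90 / 1.7717 = 2.7657

2.77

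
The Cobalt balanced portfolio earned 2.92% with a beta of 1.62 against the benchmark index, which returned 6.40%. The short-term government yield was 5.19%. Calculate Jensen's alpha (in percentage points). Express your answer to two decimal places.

CAPM expected return = Rf + β(Rm − Rf) = 5.19% + 1.62 × (6.40% − 5.19%) = 5.19 + 1.62 × 1.21 = 7.1502%
Jensen's α = Rp − E[R] = 2.92% − 7.1502% = -4.2302

-4.23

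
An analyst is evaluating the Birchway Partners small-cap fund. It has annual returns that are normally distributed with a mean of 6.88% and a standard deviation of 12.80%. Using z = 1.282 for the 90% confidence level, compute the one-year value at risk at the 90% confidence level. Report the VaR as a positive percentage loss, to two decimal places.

VaR (as % loss) = −(μ − z·σ) = −(6.88% − 1.282 × 12.80%) = −(-9.5296%) = 9.5296%

9.53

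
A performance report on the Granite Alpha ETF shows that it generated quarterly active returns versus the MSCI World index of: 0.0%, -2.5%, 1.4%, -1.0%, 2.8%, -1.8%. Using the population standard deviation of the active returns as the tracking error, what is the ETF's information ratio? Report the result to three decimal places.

Mean return r̄ = -1.10 / 6 = -0.1833%
Σ(r − r̄)² = (0 − (-0.1833))² + (-2.5 − (-0.1833))² + (1.4 − (-0.1833))² + … = 20.0883
population σ = √(20.0883 / 6) = √3.3481 = 1.8298%
IR = r̄ / tracking error = -0.1833 / 1.8298 = -0.1002

-0.100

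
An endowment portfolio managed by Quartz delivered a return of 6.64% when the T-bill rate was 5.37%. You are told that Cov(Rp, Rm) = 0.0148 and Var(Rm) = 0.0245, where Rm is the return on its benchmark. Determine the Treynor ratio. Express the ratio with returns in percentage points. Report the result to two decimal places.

β = Cov / Var = 0.0148 / 0.0245 = 0.6041
Treynor = (Rp − Rf) / β = (6.64% − 5.37%) / 0.6041 = 1.27 / 0.6041 = 2.1023

2.10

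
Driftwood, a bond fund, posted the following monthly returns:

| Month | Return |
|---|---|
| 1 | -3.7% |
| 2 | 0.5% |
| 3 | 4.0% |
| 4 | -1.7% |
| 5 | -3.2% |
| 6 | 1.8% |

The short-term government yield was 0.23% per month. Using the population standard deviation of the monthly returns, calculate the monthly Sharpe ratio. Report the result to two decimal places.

r̄ = (-3.7 + 0.5 + 4 − 1.7 − 3.2 + 1.8) / 6 = -0.3833%
Population σ = √[Σ(r − r̄)² / 6] = √[45.4283 / 6] = √7.5714 = 2.7516%
Sharpe = (r̄ − rf) / σ = (-0.3833 − 0.23) / 2.7516 = -0.6133 / 2.7516 = -0.2229

-0.22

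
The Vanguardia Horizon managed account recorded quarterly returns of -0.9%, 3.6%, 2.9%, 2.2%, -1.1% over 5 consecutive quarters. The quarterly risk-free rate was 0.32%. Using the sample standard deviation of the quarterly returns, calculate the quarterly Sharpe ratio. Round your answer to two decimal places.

0.46

μ = (-0.9 + 3.6 + 2.9 + 2.2 − 1.1) / 5 = 6.70 / 5 = 1.3400%
Σ(r − μ)² = (-0.9 − 1.3400)² + (3.6 − 1.3400)² + … = 19.2520
σ = √[19.2520 / 4] = 2.1939%
Sharpe = (μ − rf) / σ = (1.3400 − 0.32) / 2.1939 = 1.0200 / 2.1939 = 0.4649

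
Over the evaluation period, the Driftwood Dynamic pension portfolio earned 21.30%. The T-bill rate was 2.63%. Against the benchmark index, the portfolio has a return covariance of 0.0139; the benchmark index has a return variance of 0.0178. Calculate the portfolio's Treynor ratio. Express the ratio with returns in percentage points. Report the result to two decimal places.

β = Cov / Var = 0.0139 / 0.0178 = 0.7809
Treynor = (Rp − Rf) / β = (21.30% − 2.63%) / 0.7809 = 18.67 / 0.7809 = 23.9083

23.91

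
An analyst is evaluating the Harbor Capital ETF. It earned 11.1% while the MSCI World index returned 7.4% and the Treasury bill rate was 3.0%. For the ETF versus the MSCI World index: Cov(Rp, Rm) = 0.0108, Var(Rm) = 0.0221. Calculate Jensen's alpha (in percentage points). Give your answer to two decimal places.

β = Cov / Var = 0.0108 / 0.0221 = 0.4887
E[R] = Rf + β(Rm − Rf) = 3.0% + 0.4887 × (7.4% − 3.0%) = 5.1503%
α = Rp − E[R] = 11.1% − 5.1503% = 5.9497

5.95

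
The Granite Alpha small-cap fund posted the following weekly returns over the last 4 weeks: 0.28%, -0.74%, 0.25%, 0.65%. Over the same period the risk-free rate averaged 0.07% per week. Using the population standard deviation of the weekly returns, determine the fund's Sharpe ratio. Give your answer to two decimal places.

0.08

Mean return r̄ = 0.440 / 4 = 0.1100%
Σ(r − r̄)² = (0.28 − 0.1100)² + (-0.74 − 0.1100)² + … = 1.0626
σ = √[1.0626 / 4] = 0.5154%
Sharpe = (r̄ − rf) / σ = (0.1100 − 0.07) / 0.5154 = 0.0400 / 0.5154 = 0.0776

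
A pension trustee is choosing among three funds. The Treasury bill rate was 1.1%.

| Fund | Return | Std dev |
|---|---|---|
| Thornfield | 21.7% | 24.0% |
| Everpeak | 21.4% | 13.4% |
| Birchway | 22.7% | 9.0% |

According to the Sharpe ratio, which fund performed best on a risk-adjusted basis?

Thornfield: Sharpe ratio = (21.7% − 1.1%) / 24.0% = 0.858
Everpeak: Sharpe ratio = (21.4% − 1.1%) / 13.4% = 1.515
Birchway: Sharpe ratio = (22.7% − 1.1%) / 9.0% = 2.400
Highest: Birchway (2.400).

Birchway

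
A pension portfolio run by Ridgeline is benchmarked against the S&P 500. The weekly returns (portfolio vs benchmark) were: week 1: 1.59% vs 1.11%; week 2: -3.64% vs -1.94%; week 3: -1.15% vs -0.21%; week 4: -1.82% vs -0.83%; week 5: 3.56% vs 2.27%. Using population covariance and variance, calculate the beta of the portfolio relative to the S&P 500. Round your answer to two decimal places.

r̄p = -0.2920%,  r̄m = 0.0800%
Cov = Σ(rp − r̄p)(rm − r̄m) / 5 = 3.7553
Var(rm) = Σ(rm − r̄m)² / 5 = 2.1699
β = Cov / Var = 3.7553 / 2.1699 = 1.7306

1.73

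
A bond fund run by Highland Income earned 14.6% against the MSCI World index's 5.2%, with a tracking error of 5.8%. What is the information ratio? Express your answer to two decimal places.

IR = (Rp − Rb) / TE = (14.6% − 5.2%) / 5.8% = 9.40% / 5.8% = 1.6207

1.62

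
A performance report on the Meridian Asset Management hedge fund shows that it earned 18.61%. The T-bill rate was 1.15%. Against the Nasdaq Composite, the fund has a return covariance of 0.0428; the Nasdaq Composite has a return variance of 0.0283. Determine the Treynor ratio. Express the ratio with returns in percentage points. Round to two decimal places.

11.54

β = Cov / Var = 0.0428 / 0.0283 = 1.5124
Treynor = (Rp − Rf) / β = (18.61% − 1.15%) / 1.5124 = 17.46 / 1.5124 = 11.5446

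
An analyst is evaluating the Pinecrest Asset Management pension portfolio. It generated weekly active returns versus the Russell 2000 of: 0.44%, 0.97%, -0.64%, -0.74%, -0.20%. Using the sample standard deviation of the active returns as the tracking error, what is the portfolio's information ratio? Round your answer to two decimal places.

-0.05

μ = (0.44 + 0.97 − 0.64 − 0.74 − 0.2) / 5 = -0.170 / 5 = -0.0340%
Σ(r − μ)² = (0.44 − (-0.0340))² + (0.97 − (-0.0340))² + (-0.64 − (-0.0340))² + … = 2.1259
σ = √[2.1259 / 4] = 0.7290%
IR = μ / tracking error = -0.0340 / 0.7290 = -0.0466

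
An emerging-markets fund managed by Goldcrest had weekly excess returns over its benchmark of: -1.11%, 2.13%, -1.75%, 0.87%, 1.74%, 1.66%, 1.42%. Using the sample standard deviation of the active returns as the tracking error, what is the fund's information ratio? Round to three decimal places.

0.466

Mean return r̄ = 4.960 / 7 = 0.7086%
Sample σ = √[Σ(r − r̄)² / 6] = √[13.8735 / 6] = √2.3123 = 1.5206%
IR = r̄ / tracking error = 0.7086 / 1.5206 = 0.4660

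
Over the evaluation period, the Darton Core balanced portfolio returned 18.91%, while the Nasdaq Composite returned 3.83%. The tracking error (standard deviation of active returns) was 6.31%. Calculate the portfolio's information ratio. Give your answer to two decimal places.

IR = (Rp − Rb) / TE = (18.91% − 3.83%) / 6.31% = 15.08% / 6.31% = 2.3899

2.39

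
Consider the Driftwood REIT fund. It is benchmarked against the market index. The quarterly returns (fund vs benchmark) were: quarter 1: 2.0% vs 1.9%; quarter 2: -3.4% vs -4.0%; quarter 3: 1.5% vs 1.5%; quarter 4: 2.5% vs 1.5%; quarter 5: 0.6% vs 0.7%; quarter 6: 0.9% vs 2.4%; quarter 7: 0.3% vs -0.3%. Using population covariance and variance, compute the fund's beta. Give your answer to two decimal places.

0.83

r̄p = 0.6286%,  r̄m = 0.5286%
Cov = Σ(rp − r̄p)(rm − r̄m) / 7 = 3.3663
Var(rm) = Σ(rm − r̄m)² / 7 = 4.0706
β = Cov / Var = 3.3663 / 4.0706 = 0.8270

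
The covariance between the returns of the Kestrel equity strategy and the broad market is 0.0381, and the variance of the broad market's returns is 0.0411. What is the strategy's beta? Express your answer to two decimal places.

β = Cov(Rp, Rm) / Var(Rm) = 0.0381 / 0.0411 = 0.9270

0.93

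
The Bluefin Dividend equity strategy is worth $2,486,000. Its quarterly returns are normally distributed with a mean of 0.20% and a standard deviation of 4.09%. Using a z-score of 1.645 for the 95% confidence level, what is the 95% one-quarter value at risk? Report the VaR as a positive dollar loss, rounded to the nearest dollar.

Return at the 95% tail: μ − z·σ = 0.20% − 1.645 × 4.09% = 0.2 − 6.72805 = -6.52805%
VaR = −(-6.52805%) × $2,486,000 = 6.52805% × $2,486,000 = $162,287

$162,287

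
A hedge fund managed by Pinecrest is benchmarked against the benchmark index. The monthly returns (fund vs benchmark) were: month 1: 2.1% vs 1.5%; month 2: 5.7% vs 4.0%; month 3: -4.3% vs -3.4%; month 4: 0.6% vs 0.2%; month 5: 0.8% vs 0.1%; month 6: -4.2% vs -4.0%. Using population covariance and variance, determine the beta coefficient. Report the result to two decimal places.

1.27

r̄p = 0.1167%,  r̄m = -0.2667%
Cov = Σ(rp − r̄p)(rm − r̄m) / 6 = 9.6261
Var(rm) = Σ(rm − r̄m)² / 6 = 7.5722
β = Cov / Var = 9.6261 / 7.5722 = 1.2712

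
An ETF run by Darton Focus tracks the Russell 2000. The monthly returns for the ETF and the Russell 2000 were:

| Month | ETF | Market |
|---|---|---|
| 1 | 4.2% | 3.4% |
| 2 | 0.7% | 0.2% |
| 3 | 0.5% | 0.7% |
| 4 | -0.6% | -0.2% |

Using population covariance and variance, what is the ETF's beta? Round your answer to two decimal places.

1.26

r̄p = 1.2000%,  r̄m = 1.0250%
Cov = Σ(rp − r̄p)(rm − r̄m) / 4 = 2.4925
Var(rm) = Σ(rm − r̄m)² / 4 = 1.9819
β = Cov / Var = 2.4925 / 1.9819 = 1.2576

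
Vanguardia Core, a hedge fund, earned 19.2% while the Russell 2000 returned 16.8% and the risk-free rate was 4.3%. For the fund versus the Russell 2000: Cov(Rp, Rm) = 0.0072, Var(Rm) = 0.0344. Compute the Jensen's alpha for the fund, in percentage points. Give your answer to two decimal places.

12.28

β = Cov / Var = 0.0072 / 0.0344 = 0.2093
E[R] = Rf + β(Rm − Rf) = 4.3% + 0.2093 × (16.8% − 4.3%) = 6.9163%
α = Rp − E[R] = 19.2% − 6.9163% = 12.2837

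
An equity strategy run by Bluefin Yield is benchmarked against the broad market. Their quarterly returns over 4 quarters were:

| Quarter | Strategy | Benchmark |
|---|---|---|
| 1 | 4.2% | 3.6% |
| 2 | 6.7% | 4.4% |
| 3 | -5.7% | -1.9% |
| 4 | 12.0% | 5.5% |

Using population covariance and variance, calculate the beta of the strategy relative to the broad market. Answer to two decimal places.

2.20

r̄p = 4.3000%,  r̄m = 2.9000%
Cov = Σ(rp − r̄p)(rm − r̄m) / 4 = 17.8875
Var(rm) = Σ(rm − r̄m)² / 4 = 8.1350
β = Cov / Var = 17.8875 / 8.1350 = 2.1988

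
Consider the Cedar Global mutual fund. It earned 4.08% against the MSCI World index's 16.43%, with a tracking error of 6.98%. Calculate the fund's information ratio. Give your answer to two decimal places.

-1.77

IR = (Rp − Rb) / TE = (4.08% − 16.43%) / 6.98% = -12.35% / 6.98% = -1.7693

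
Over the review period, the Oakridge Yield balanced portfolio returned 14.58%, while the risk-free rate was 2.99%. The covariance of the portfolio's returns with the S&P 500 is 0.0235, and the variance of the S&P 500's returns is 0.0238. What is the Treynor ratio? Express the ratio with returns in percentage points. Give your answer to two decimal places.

β = Cov / Var = 0.0235 / 0.0238 = 0.9874
Treynor = (Rp − Rf) / β = (14.58% − 2.99%) / 0.9874 = 11.59 / 0.9874 = 11.7379

11.74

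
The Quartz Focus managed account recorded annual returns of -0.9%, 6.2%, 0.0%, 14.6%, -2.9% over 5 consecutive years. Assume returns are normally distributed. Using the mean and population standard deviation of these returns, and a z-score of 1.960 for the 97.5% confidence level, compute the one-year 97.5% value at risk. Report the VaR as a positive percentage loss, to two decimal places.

9.09

Mean return μ = 17.00 / 5 = 3.4000%
Population σ = √[Σ(r − μ)² / 5] = √[203.0200 / 5] = √40.6040 = 6.3721%
VaR = −(μ − z·σ) = −(3.4000 − 1.960 × 6.3721) = −(-9.0893) = 9.0893%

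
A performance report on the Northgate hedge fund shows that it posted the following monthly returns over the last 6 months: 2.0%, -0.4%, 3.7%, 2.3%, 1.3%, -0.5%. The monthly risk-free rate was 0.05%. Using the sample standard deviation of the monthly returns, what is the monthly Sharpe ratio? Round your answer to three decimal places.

r̄ = (2 − 0.4 + 3.7 + 2.3 + 1.3 − 0.5) / 6 = 8.40 / 6 = 1.4000%
Σ(r − r̄)² = (2 − 1.4000)² + (-0.4 − 1.4000)² + … = 13.3200
σ = √[13.3200 / 5] = 1.6322%
Sharpe = (r̄ − rf) / σ = (1.4000 − 0.05) / 1.6322 = 1.3500 / 1.6322 = 0.8271

0.827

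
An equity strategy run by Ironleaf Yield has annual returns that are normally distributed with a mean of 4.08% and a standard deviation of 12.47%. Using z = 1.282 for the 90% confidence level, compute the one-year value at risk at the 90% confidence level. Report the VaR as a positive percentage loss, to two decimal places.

VaR (as % loss) = −(μ − z·σ) = −(4.08% − 1.282 × 12.47%) = −(-11.90654%) = 11.90654%

11.91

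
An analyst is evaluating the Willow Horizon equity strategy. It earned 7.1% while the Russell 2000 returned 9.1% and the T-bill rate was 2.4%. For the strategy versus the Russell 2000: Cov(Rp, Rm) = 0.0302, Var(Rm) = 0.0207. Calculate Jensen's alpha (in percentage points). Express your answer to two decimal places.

β = Cov / Var = 0.0302 / 0.0207 = 1.4589
E[R] = Rf + β(Rm − Rf) = 2.4% + 1.4589 × (9.1% − 2.4%) = 12.1746%
α = Rp − E[R] = 7.1% − 12.1746% = -5.0746

-5.07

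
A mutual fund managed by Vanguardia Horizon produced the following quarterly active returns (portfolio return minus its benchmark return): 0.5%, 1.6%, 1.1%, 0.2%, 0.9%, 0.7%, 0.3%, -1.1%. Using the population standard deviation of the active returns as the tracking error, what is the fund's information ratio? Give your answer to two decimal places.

0.70

Mean return r̄ = 4.20 / 8 = 0.5250%
Population σ = √[Σ(r − r̄)² / 8] = √[4.4550 / 8] = √0.5569 = 0.7463%
IR = r̄ / tracking error = 0.5250 / 0.7463 = 0.7035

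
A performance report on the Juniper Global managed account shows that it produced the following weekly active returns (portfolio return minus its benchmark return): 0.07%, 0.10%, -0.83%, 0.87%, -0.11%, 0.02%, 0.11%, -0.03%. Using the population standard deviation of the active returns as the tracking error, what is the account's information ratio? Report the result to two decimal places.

Mean return r̄ = 0.200 / 8 = 0.0250%
Population σ = √[Σ(r − r̄)² / 8] = √[1.4812 / 8] = √0.1852 = 0.4303%
IR = r̄ / tracking error = 0.0250 / 0.4303 = 0.0581

0.06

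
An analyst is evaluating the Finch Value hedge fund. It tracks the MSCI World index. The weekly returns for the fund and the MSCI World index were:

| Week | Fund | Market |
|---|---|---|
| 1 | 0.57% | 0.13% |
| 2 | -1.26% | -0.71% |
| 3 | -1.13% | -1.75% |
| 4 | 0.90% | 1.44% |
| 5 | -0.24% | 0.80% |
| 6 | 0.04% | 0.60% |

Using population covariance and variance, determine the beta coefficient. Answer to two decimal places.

0.63

r̄p = -0.1867%,  r̄m = 0.0850%
Cov = Σ(rp − r̄p)(rm − r̄m) / 6 = 0.6949
Var(rm) = Σ(rm − r̄m)² / 6 = 1.1023
β = Cov / Var = 0.6949 / 1.1023 = 0.6304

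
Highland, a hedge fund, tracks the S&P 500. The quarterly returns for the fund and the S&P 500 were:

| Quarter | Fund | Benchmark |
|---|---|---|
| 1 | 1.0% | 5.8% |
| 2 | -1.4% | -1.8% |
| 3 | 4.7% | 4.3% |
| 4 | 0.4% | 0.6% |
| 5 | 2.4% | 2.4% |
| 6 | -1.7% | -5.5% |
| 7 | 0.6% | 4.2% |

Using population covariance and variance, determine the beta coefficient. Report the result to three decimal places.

r̄p = 0.8571%,  r̄m = 1.4286%
Cov = Σ(rp − r̄p)(rm − r̄m) / 7 = 5.4041
Var(rm) = Σ(rm − r̄m)² / 7 = 13.5849
β = Cov / Var = 5.4041 / 13.5849 = 0.3978

0.398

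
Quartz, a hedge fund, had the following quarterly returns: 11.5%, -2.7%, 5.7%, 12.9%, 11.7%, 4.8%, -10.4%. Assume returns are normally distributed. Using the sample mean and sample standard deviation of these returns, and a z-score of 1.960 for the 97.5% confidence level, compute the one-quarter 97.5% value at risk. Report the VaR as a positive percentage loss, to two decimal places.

12.12

μ = (11.5 − 2.7 + 5.7 + 12.9 + 11.7 + 4.8 − 10.4) / 7 = 33.50 / 7 = 4.7857%
Σ(r − μ)² = (11.5 − 4.7857)² + (-2.7 − 4.7857)² + … = 446.2086
sample σ = √(446.2086 / 6) = √74.3681 = 8.6237%
VaR = −(μ − z·σ) = −(4.7857 − 1.960 × 8.6237) = −(-12.1168) = 12.1168%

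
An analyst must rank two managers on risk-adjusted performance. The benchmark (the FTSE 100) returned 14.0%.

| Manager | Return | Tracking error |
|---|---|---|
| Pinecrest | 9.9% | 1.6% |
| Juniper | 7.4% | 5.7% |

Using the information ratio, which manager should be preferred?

Juniper

Pinecrest: IR = (9.9% − 14.0%) / 1.6% = -2.563
Juniper: IR = (7.4% − 14.0%) / 5.7% = -1.158
Highest: Juniper (-1.158).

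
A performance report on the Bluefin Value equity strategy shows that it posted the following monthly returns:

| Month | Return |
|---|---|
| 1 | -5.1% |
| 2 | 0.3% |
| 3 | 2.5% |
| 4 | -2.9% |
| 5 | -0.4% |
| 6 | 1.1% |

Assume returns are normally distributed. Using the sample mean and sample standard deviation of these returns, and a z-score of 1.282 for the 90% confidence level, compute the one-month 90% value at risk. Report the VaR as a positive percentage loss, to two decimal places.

4.32

r̄ = (-5.1 + 0.3 + 2.5 − 2.9 − 0.4 + 1.1) / 6 = -4.50 / 6 = -0.7500%
Sample σ = √[Σ(r − r̄)² / 5] = √[38.7550 / 5] = √7.7510 = 2.7841%
VaR = −(r̄ − z·σ) = −(-0.7500 − 1.282 × 2.7841) = −(-4.3192) = 4.3192%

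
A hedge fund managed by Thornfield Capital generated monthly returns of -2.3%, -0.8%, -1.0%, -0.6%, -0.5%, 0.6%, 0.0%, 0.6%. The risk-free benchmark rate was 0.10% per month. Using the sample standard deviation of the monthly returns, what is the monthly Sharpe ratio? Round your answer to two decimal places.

-0.63

r̄ = (-2.3 − 0.8 − 1 − 0.6 − 0.5 + 0.6 + 0 + 0.6) / 8 = -4.00 / 8 = -0.5000%
Sample std dev = √[6.2600 / 7] = 0.9457%
Sharpe = (r̄ − rf) / σ = (-0.5000 − 0.1) / 0.9457 = -0.6000 / 0.9457 = -0.6345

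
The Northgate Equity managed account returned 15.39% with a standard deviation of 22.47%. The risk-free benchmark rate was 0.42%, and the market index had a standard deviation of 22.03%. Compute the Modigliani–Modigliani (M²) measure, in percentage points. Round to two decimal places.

15.10

Sharpe = (Rp − Rf) / σp = (15.39% − 0.42%) / 22.47% = 0.6662
M² = Rf + Sharpe × σm = 0.42% + 0.6662 × 22.03% = 15.0964%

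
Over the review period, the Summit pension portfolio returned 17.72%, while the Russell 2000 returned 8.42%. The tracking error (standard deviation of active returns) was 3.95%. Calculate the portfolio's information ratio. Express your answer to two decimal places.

2.35

IR = (Rp − Rb) / TE = (17.72% − 8.42%) / 3.95% = 9.30% / 3.95% = 2.3544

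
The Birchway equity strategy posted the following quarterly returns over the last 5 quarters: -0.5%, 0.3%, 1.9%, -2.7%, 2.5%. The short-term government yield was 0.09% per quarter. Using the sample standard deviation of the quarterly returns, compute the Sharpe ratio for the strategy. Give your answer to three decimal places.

r̄ = (-0.5 + 0.3 + 1.9 − 2.7 + 2.5) / 5 = 0.3000%
Σ(r − r̄)² = (-0.5 − 0.3000)² + (0.3 − 0.3000)² + (1.9 − 0.3000)² + … = 17.0400
σ = √[17.0400 / 4] = 2.0640%
Sharpe = (r̄ − rf) / σ = (0.3000 − 0.09) / 2.0640 = 0.2100 / 2.0640 = 0.1017

0.102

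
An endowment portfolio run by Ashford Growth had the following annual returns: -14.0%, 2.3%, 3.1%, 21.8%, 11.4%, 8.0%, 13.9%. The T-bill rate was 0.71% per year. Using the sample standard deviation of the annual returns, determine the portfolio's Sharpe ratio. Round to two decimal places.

0.53

Mean return μ = 46.50 / 7 = 6.6429%
Σ(r − μ)² = 764.4171; sample σ = √(764.4171/6) = 11.2873%
Sharpe = (μ − rf) / σ = (6.6429 − 0.71) / 11.2873 = 5.9329 / 11.2873 = 0.5256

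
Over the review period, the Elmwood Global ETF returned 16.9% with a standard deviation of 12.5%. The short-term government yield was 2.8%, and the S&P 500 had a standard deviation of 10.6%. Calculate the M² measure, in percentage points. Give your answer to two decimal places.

14.76

Sharpe = (Rp − Rf) / σp = (16.9% − 2.8%) / 12.5% = 1.1280
M² = Rf + Sharpe × σm = 2.8% + 1.1280 × 10.6% = 14.7568%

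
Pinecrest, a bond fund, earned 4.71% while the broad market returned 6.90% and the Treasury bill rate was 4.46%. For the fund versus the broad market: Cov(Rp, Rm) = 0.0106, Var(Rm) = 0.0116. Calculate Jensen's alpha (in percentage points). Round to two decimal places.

-1.98

β = Cov / Var = 0.0106 / 0.0116 = 0.9138
E[R] = Rf + β(Rm − Rf) = 4.46% + 0.9138 × (6.90% − 4.46%) = 6.6897%
α = Rp − E[R] = 4.71% − 6.6897% = -1.9797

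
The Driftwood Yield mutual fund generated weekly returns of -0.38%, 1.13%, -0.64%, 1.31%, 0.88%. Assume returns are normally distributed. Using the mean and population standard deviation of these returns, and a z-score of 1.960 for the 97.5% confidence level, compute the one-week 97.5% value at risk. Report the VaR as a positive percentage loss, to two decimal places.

μ = (-0.38 + 1.13 − 0.64 + 1.31 + 0.88) / 5 = 0.4600%
Σ(r − μ)² = (-0.38 − 0.4600)² + (1.13 − 0.4600)² + … = 3.2634
population σ = √(3.2634 / 5) = √0.6527 = 0.8079%
VaR = −(μ − z·σ) = −(0.4600 − 1.960 × 0.8079) = −(-1.1235) = 1.1235%

1.12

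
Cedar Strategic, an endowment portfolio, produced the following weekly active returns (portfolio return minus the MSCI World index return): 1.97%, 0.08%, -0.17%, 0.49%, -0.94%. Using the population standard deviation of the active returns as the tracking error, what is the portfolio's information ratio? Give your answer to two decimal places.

Mean return r̄ = 1.430 / 5 = 0.2860%
Σ(r − r̄)² = (1.97 − 0.2860)² + (0.08 − 0.2860)² + (-0.17 − 0.2860)² + … = 4.6309
σ = √[4.6309 / 5] = 0.9624%
IR = r̄ / tracking error = 0.2860 / 0.9624 = 0.2972

0.30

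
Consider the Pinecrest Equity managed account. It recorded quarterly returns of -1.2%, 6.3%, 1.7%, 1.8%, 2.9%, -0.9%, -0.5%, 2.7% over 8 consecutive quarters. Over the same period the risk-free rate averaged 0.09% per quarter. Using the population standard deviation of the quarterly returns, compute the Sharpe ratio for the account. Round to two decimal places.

0.65

r̄ = (-1.2 + 6.3 + 1.7 + 1.8 + 2.9 − 0.9 − 0.5 + 2.7) / 8 = 12.80 / 8 = 1.6000%
Population std dev = √[43.5400 / 8] = 2.3329%
Sharpe = (r̄ − rf) / σ = (1.6000 − 0.09) / 2.3329 = 1.5100 / 2.3329 = 0.6473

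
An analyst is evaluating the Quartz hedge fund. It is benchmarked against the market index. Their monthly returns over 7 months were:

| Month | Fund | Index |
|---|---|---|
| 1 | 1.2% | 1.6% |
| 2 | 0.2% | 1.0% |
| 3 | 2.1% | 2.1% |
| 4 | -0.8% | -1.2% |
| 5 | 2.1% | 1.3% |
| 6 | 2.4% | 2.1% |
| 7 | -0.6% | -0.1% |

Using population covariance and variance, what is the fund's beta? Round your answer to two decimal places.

1.00

r̄p = 0.9429%,  r̄m = 0.9714%
Cov = Σ(rp − r̄p)(rm − r̄m) / 7 = 1.2727
Var(rm) = Σ(rm − r̄m)² / 7 = 1.2735
β = Cov / Var = 1.2727 / 1.2735 = 0.9994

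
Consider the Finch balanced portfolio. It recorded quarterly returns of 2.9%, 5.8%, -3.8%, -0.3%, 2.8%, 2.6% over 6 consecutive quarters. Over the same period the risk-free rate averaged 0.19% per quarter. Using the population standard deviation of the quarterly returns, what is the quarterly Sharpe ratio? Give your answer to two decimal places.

0.49

r̄ = (2.9 + 5.8 − 3.8 − 0.3 + 2.8 + 2.6) / 6 = 10.00 / 6 = 1.6667%
Population std dev = √[54.5133 / 6] = 3.0142%
Sharpe = (r̄ − rf) / σ = (1.6667 − 0.19) / 3.0142 = 1.4767 / 3.0142 = 0.4899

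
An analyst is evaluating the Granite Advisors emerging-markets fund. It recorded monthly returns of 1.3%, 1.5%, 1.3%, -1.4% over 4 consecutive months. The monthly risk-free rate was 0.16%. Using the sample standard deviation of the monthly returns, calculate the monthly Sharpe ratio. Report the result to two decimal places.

0.37

Mean return r̄ = 2.70 / 4 = 0.6750%
Sample std dev = √[5.7675 / 3] = 1.3865%
Sharpe = (r̄ − rf) / σ = (0.6750 − 0.16) / 1.3865 = 0.5150 / 1.3865 = 0.3714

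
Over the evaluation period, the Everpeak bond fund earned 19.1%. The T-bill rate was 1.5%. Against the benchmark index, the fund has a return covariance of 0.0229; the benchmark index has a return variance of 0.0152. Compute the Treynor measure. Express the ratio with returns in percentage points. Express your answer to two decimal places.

β = Cov / Var = 0.0229 / 0.0152 = 1.5066
Treynor = (Rp − Rf) / β = (19.1% − 1.5%) / 1.5066 = 17.60 / 1.5066 = 11.6819

11.68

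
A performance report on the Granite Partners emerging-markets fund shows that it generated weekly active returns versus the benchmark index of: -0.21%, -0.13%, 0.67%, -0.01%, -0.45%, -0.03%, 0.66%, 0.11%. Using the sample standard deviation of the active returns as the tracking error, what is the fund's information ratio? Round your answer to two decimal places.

0.19

r̄ = (-0.21 − 0.13 + 0.67 − 0.01 − 0.45 − 0.03 + 0.66 + 0.11) / 8 = 0.0763%
Sample σ = √[Σ(r − r̄)² / 7] = √[1.1146 / 7] = √0.1592 = 0.3990%
IR = r̄ / tracking error = 0.0763 / 0.3990 = 0.1912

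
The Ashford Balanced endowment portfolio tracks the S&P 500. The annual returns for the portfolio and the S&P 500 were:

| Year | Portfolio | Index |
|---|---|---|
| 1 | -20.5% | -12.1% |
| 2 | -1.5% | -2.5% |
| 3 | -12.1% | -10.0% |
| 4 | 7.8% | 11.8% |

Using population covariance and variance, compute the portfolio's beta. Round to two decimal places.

r̄p = -6.5750%,  r̄m = -3.2000%
Cov = Σ(rp − r̄p)(rm − r̄m) / 4 = 95.1700
Var(rm) = Σ(rm − r̄m)² / 4 = 87.7350
β = Cov / Var = 95.1700 / 87.7350 = 1.0847

1.08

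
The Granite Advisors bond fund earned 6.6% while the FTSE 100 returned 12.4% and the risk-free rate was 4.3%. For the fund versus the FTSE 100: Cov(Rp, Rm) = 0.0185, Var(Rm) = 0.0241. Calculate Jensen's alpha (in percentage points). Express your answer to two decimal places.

β = Cov / Var = 0.0185 / 0.0241 = 0.7676
E[R] = Rf + β(Rm − Rf) = 4.3% + 0.7676 × (12.4% − 4.3%) = 10.5176%
α = Rp − E[R] = 6.6% − 10.5176% = -3.9176

-3.92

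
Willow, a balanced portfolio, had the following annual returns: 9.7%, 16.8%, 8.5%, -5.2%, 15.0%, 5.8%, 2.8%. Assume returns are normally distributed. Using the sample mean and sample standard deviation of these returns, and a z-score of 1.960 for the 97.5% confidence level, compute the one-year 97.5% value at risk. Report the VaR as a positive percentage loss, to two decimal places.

7.01

Mean return r̄ = 53.40 / 7 = 7.6286%
Σ(r − r̄)² = 334.7343; sample σ = √(334.7343/6) = 7.4692%
VaR = −(r̄ − z·σ) = −(7.6286 − 1.960 × 7.4692) = −(-7.0110) = 7.0110%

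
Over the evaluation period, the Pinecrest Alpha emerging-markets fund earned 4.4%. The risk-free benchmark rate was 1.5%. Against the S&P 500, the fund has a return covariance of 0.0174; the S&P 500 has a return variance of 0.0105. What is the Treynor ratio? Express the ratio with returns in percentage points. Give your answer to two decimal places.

1.75

β = Cov / Var = 0.0174 / 0.0105 = 1.6571
Treynor = (Rp − Rf) / β = (4.4% − 1.5%) / 1.6571 = 2.90 / 1.6571 = 1.7500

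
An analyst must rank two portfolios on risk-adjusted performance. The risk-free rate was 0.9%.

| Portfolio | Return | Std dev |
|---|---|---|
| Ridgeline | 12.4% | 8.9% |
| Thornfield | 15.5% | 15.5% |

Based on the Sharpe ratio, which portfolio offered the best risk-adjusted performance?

Ridgeline: Sharpe ratio = (12.4% − 0.9%) / 8.9% = 1.292
Thornfield: Sharpe ratio = (15.5% − 0.9%) / 15.5% = 0.942
Highest: Ridgeline (1.292).

Ridgeline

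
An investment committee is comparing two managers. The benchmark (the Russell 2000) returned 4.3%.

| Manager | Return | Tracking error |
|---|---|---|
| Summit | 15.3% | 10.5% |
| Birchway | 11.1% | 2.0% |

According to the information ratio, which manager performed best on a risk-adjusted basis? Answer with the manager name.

Birchway

Summit: IR = (15.3% − 4.3%) / 10.5% = 1.048
Birchway: IR = (11.1% − 4.3%) / 2.0% = 3.400
Highest: Birchway (3.400).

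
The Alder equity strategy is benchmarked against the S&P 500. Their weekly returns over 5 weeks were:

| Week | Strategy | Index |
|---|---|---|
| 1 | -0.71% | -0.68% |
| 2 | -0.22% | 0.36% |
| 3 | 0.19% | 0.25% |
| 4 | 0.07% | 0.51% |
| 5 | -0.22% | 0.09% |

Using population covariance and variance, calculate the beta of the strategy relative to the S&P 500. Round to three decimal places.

r̄p = -0.1780%,  r̄m = 0.1060%
Cov = Σ(rp − r̄p)(rm − r̄m) / 5 = 0.1123
Var(rm) = Σ(rm − r̄m)² / 5 = 0.1733
β = Cov / Var = 0.1123 / 0.1733 = 0.6480

0.648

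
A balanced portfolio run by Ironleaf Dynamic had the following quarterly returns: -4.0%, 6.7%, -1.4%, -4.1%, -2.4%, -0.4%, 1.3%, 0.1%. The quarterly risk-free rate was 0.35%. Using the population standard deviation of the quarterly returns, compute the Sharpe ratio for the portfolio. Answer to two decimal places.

-0.27

r̄ = (-4 + 6.7 − 1.4 − 4.1 − 2.4 − 0.4 + 1.3 + 0.1) / 8 = -4.20 / 8 = -0.5250%
Σ(r − r̄)² = (-4 − (-0.5250))² + (6.7 − (-0.5250))² + (-1.4 − (-0.5250))² + … = 85.0750
population σ = √(85.0750 / 8) = √10.6344 = 3.2610%
Sharpe = (r̄ − rf) / σ = (-0.5250 − 0.35) / 3.2610 = -0.8750 / 3.2610 = -0.2683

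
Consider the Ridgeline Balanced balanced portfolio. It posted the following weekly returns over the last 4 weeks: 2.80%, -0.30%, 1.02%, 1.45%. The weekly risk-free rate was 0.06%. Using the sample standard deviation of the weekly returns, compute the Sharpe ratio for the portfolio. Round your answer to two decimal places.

0.93

r̄ = (2.8 − 0.3 + 1.02 + 1.45) / 4 = 1.2425%
Σ(r − r̄)² = (2.8 − 1.2425)² + (-0.3 − 1.2425)² + … = 4.8977
sample σ = √(4.8977 / 3) = √1.6326 = 1.2777%
Sharpe = (r̄ − rf) / σ = (1.2425 − 0.06) / 1.2777 = 1.1825 / 1.2777 = 0.9255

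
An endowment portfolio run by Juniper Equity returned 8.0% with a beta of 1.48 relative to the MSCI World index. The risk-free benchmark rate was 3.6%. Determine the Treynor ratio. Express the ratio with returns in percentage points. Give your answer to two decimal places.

Treynor = (Rp − Rf) / β = (8.0% − 3.6%) / 1.48 = 4.40 / 1.48 = 2.9730

2.97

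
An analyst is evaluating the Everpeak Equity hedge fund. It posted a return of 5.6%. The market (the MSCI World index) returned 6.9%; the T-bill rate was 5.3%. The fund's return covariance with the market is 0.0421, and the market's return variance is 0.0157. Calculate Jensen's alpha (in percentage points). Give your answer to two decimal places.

β = Cov / Var = 0.0421 / 0.0157 = 2.6815
E[R] = Rf + β(Rm − Rf) = 5.3% + 2.6815 × (6.9% − 5.3%) = 9.5904%
α = Rp − E[R] = 5.6% − 9.5904% = -3.9904

-3.99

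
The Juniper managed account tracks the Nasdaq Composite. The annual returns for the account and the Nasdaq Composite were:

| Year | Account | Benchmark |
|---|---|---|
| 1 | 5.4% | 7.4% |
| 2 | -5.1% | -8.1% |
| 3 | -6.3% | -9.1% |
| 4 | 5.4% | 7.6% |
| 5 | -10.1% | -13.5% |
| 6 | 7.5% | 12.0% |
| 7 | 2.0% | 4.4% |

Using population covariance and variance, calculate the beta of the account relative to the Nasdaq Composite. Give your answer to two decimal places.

0.68

r̄p = -0.1714%,  r̄m = 0.1000%
Cov = Σ(rp − r̄p)(rm − r̄m) / 7 = 59.2729
Var(rm) = Σ(rm − r̄m)² / 7 = 86.6400
β = Cov / Var = 59.2729 / 86.6400 = 0.6841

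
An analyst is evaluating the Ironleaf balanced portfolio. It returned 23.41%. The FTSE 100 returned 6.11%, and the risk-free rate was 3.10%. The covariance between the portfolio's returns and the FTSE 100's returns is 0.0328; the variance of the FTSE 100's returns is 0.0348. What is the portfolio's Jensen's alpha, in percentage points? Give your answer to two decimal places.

17.47

β = Cov / Var = 0.0328 / 0.0348 = 0.9425
E[R] = Rf + β(Rm − Rf) = 3.10% + 0.9425 × (6.11% − 3.10%) = 5.9369%
α = Rp − E[R] = 23.41% − 5.9369% = 17.4731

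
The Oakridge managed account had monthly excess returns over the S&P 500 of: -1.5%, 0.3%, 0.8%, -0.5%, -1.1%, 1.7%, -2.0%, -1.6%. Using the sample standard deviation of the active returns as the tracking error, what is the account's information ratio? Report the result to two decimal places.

-0.37

r̄ = (-1.5 + 0.3 + 0.8 − 0.5 − 1.1 + 1.7 − 2 − 1.6) / 8 = -3.90 / 8 = -0.4875%
Σ(r − r̄)² = (-1.5 − (-0.4875))² + (0.3 − (-0.4875))² + (0.8 − (-0.4875))² + … = 11.9888
σ = √[11.9888 / 7] = 1.3087%
IR = r̄ / tracking error = -0.4875 / 1.3087 = -0.3725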